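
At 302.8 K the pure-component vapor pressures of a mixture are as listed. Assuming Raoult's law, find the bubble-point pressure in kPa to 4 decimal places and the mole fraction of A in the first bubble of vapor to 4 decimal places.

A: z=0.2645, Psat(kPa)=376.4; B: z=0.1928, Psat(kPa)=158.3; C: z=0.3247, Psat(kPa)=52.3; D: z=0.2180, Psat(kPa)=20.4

Pbub = 151.5070 kPa, y_A = 0.6571

At the bubble point ψ → 0, so ΣzᵢKᵢ = 1 with Kᵢ = Pᵢˢᵃᵗ/P ⇒ P = ΣzᵢPᵢˢᵃᵗ.
P = 0.2645·376.4 + 0.1928·158.3 + 0.3247·52.3 + 0.2180·20.4 = 151.5070 kPa
yᵢ = zᵢPᵢˢᵃᵗ/P ⇒ y_A = 0.2645·376.4/151.5070 = 0.6571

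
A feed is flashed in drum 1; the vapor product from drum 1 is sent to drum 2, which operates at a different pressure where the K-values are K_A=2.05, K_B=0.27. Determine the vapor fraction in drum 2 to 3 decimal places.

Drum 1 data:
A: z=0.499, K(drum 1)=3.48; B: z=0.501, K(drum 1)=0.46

V/F (drum 2) = 0.493

Drum 1:
Binary case is linear: z₁(K₁−1)(1+ψ₁(K₂−1)) + z₂(K₂−1)(1+ψ₁(K₁−1)) = 0
⇒ ψ₁ = [z₁(K₁−1)+z₂(K₂−1)] / [−(K₁−1)(K₂−1)] = 0.9670/1.3392 = 0.722
Drum-1 compositions:
  A: x = 0.179, y = 0.622
  B: x = 0.821, y = 0.378
Drum-2 feed = drum-1 vapor: z₂ = (0.6223, 0.3777).
Drum 2:
Binary case is linear: z₁(K₁−1)(1+ψ₂(K₂−1)) + z₂(K₂−1)(1+ψ₂(K₁−1)) = 0
⇒ ψ₂ = [z₁(K₁−1)+z₂(K₂−1)] / [−(K₁−1)(K₂−1)] = 0.3776/0.7665 = 0.493
  A: x = 0.410, y = 0.841
  B: x = 0.590, y = 0.159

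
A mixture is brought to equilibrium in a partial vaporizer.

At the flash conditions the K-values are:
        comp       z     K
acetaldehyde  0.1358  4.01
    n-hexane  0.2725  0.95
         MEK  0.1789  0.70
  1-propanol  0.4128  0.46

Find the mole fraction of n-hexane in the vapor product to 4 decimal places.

Rachford–Rice: g(β) = Σ zᵢ(Kᵢ−1)/(1+β(Kᵢ−1)) = 0.
Check two-phase: ΣzᵢKᵢ = 1.1186 > 1 and Σzᵢ/Kᵢ = 1.4737 > 1, so g(0) = 0.1186 > 0 and g(1) = -0.4737 < 0.
Iterate (Newton) starting at β = 0.34:
  β = 0.3400: g = -0.14465, g' = -0.5018 → β = 0.0517
  β = 0.0517: g = 0.05620, g' = -1.0659 → β = 0.1044
  β = 0.1044: g = 0.00565, g' = -0.8652 → β = 0.1110
  β = 0.1110: g = 0.00006, g' = -0.8455 → β = 0.1111
Converged at β = 0.1111.
Compositions from xᵢ = zᵢ/(1+β(Kᵢ−1)), yᵢ = Kᵢxᵢ:
  acetaldehyde: x = 0.1018, y = 0.4081
  n-hexane: x = 0.2740, y = 0.2603
  MEK: x = 0.1851, y = 0.1295
  1-propanol: x = 0.4391, y = 0.2020

y_n-hexane = 0.2603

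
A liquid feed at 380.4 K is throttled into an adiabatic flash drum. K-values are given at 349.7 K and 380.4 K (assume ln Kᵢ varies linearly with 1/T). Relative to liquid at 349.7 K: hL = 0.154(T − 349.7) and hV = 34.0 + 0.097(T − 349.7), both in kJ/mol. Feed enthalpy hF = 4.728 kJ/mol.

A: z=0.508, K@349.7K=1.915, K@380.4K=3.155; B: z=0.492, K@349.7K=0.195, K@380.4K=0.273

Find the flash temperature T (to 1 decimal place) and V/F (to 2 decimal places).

Adiabatic flash: solve Rachford–Rice at each trial T, then check hF = ψ·hV(T) + (1−ψ)·hL(T).
  T = 349.7 K: K = (1.915, 0.195), RR gives ψ = 0.093, H_out = 3.174 kJ/mol
  T = 380.4 K: K = (3.155, 0.273), RR gives ψ = 0.470, H_out = 19.900 kJ/mol
  T = 365.0 K: K = (2.482, 0.232), RR gives ψ = 0.330, H_out = 13.277 kJ/mol
  T = 357.4 K: K = (2.188, 0.213), RR gives ψ = 0.232, H_out = 8.959 kJ/mol
  T = 353.5 K: K = (2.047, 0.204), RR gives ψ = 0.168, H_out = 6.264 kJ/mol
  T = 351.6 K: K = (1.980, 0.199), RR gives ψ = 0.133, H_out = 4.786 kJ/mol
Linear interpolation between T = 349.7 (H_out = 3.174) and T = 351.6 (H_out = 4.786) on hF = 4.728 gives T ≈ 351.5 K, at which ψ = 0.13.

T = 351.5 K, V/F = 0.13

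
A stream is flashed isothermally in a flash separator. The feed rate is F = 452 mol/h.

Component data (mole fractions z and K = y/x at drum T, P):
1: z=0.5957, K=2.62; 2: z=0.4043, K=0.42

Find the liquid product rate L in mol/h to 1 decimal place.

Material balance + equilibrium reduce to Σ zᵢ(Kᵢ−1)/(1+V/F(Kᵢ−1)) = 0.
g(0) = ΣzᵢKᵢ − 1 = 0.7305 and g(1) = 1 − Σzᵢ/Kᵢ = -0.1900, so a root lies in (0, 1).
Binary case is linear: z₁(K₁−1)(1+V/F(K₂−1)) + z₂(K₂−1)(1+V/F(K₁−1)) = 0
⇒ V/F = [z₁(K₁−1)+z₂(K₂−1)] / [−(K₁−1)(K₂−1)] = 0.73054/0.93960 = 0.7775
Then V = V/F·F = 0.7775·452 = 351.4 mol/h and L = F − V = 100.6 mol/h.

L = 100.6 mol/h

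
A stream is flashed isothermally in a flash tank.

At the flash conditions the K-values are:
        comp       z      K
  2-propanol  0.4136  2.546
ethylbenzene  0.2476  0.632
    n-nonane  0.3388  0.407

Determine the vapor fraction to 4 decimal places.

Material balance + equilibrium reduce to Σ zᵢ(Kᵢ−1)/(1+ψ(Kᵢ−1)) = 0.
Check two-phase: ΣzᵢKᵢ = 1.3474 > 1 and Σzᵢ/Kᵢ = 1.3867 > 1, so g(0) = 0.3474 > 0 and g(1) = -0.3867 < 0.
Newton iteration, ψ⁰ = 0.38:
  ψ = 0.3800: g = 0.03751, g' = -0.6361 → ψ = 0.4390
  ψ = 0.4390: g = 0.00063, g' = -0.6163 → ψ = 0.4400
Converged at ψ = 0.4400.

ψ = 0.4400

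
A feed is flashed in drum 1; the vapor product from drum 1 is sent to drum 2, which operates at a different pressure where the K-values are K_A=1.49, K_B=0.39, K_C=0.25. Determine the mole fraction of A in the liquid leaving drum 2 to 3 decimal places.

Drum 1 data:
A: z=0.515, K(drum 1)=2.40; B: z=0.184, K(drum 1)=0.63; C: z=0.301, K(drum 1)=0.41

x_A (drum 2) = 0.585

Drum 1:
Material balance + equilibrium reduce to Σ zᵢ(Kᵢ−1)/(1+ψ₁(Kᵢ−1)) = 0.
Feasibility: ΣzᵢKᵢ = 1.475, Σzᵢ/Kᵢ = 1.241 — both > 1, two phases present.
Newton iteration, ψ₁⁰ = 0.5:
  ψ₁ = 0.500: g = 0.0887, g' = -0.598 → ψ₁ = 0.648
  ψ₁ = 0.648: g = 0.0008, g' = -0.596 → ψ₁ = 0.650
Converged at ψ₁ = 0.650.
Drum-1 compositions:
  A: x = 0.270, y = 0.647
  B: x = 0.242, y = 0.153
  C: x = 0.488, y = 0.200
Drum-2 feed = drum-1 vapor: z₂ = (0.6473, 0.1526, 0.2001).
Drum 2:
Let ψ₂ = V/F and solve Σ zᵢ(Kᵢ−1)/(1+ψ₂(Kᵢ−1)) = 0.
Feasibility: ΣzᵢKᵢ = 1.074, Σzᵢ/Kᵢ = 1.626 — both > 1, two phases present.
Newton–Raphson from ψ₂ = 0.54:
  ψ₂ = 0.540: g = -0.1402, g' = -0.541 → ψ₂ = 0.281
  ψ₂ = 0.281: g = -0.0237, g' = -0.383 → ψ₂ = 0.219
  ψ₂ = 0.219: g = -0.0006, g' = -0.364 → ψ₂ = 0.217
Converged at ψ₂ = 0.217.
  A: x = 0.585, y = 0.872
  B: x = 0.176, y = 0.069
  C: x = 0.239, y = 0.060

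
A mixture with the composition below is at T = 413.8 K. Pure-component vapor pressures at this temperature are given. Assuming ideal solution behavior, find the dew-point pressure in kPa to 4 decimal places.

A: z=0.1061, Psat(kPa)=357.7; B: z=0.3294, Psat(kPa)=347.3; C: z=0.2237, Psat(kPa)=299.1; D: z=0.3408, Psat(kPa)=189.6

At the dew point ψ → 1, so Σzᵢ/Kᵢ = 1 with Kᵢ = Pᵢˢᵃᵗ/P ⇒ 1/P = Σzᵢ/Pᵢˢᵃᵗ.
1/P = 0.1061/357.7 + 0.3294/347.3 + 0.2237/299.1 + 0.3408/189.6 = 0.0037905 ⇒ P = 263.8205 kPa

Pdew = 263.8205 kPa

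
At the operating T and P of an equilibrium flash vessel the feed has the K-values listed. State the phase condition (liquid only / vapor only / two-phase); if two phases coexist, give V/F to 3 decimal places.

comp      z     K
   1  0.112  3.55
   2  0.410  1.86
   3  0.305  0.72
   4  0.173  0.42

two-phase, V/F = 0.813

ΣzᵢKᵢ = 1.452; Σzᵢ/Kᵢ = 1.087.
Both exceed 1, so a two-phase solution exists.
Newton iteration, ψ⁰ = 0.38:
  ψ = 0.380: g = 0.1865, g' = -0.486 → ψ = 0.764
  ψ = 0.764: g = 0.0209, g' = -0.421 → ψ = 0.814
  ψ = 0.814: g = -0.0002, g' = -0.431 → ψ = 0.813
Converged at ψ = 0.813.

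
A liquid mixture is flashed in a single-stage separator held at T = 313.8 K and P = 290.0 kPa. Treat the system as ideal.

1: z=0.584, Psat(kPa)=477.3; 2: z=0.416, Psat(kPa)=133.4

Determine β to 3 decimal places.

β = 0.437

Raoult's law: Kᵢ = Pᵢˢᵃᵗ/P = Pᵢˢᵃᵗ/290.0.
  K_1 = 477.3/290.0 = 1.64586, K_2 = 133.4/290.0 = 0.46000
Binary case is linear: z₁(K₁−1)(1+β(K₂−1)) + z₂(K₂−1)(1+β(K₁−1)) = 0
⇒ β = [z₁(K₁−1)+z₂(K₂−1)] / [−(K₁−1)(K₂−1)] = 0.1525/0.3488 = 0.437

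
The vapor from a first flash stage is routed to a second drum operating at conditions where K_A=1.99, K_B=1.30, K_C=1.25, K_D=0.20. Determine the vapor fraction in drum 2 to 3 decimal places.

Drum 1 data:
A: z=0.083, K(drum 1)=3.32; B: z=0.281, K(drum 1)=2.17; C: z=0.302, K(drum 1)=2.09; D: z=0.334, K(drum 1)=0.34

Drum 1:
Material balance + equilibrium reduce to Σ zᵢ(Kᵢ−1)/(1+ψ₁(Kᵢ−1)) = 0.
g(0) = ΣzᵢKᵢ − 1 = 0.630 and g(1) = 1 − Σzᵢ/Kᵢ = -0.281, so a root lies in (0, 1).
Iterate (Newton) starting at ψ₁ = 0.5:
  ψ₁ = 0.500: g = 0.1806, g' = -0.723 → ψ₁ = 0.750
  ψ₁ = 0.750: g = -0.0098, g' = -0.847 → ψ₁ = 0.738
Converged at ψ₁ = 0.738.
Drum-1 compositions:
  A: x = 0.031, y = 0.102
  B: x = 0.151, y = 0.327
  C: x = 0.167, y = 0.350
  D: x = 0.651, y = 0.221
Drum-2 feed = drum-1 vapor: z₂ = (0.1016, 0.3272, 0.3498, 0.2214).
Drum 2:
Material balance + equilibrium reduce to Σ zᵢ(Kᵢ−1)/(1+ψ₂(Kᵢ−1)) = 0.
Feasibility: ΣzᵢKᵢ = 1.109, Σzᵢ/Kᵢ = 1.690 — both > 1, two phases present.
Newton iteration, ψ₂⁰ = 0.5:
  ψ₂ = 0.500: g = -0.0649, g' = -0.478 → ψ₂ = 0.364
  ψ₂ = 0.364: g = -0.0074, g' = -0.378 → ψ₂ = 0.345
  ψ₂ = 0.345: g = -0.0001, g' = -0.368 → ψ₂ = 0.344
Converged at ψ₂ = 0.344.
  A: x = 0.076, y = 0.151
  B: x = 0.297, y = 0.386
  C: x = 0.322, y = 0.403
  D: x = 0.306, y = 0.061

V/F (drum 2) = 0.344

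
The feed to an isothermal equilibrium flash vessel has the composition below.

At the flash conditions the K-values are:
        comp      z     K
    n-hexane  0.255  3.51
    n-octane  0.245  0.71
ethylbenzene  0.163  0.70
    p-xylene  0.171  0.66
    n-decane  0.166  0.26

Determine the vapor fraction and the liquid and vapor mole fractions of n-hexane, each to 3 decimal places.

Newton iteration, ψ⁰ = 0.5:
  ψ = 0.500: g = -0.1218, g' = -0.622 → ψ = 0.304
  ψ = 0.304: g = 0.0078, g' = -0.735 → ψ = 0.315
Converged at ψ = 0.315.
Compositions from xᵢ = zᵢ/(1+ψ(Kᵢ−1)), yᵢ = Kᵢxᵢ:
  n-hexane: x = 0.142, y = 0.500
  n-octane: x = 0.270, y = 0.191
  ethylbenzene: x = 0.180, y = 0.126
  p-xylene: x = 0.192, y = 0.126
  n-decane: x = 0.216, y = 0.056

ψ = 0.315, x_n-hexane = 0.142, y_n-hexane = 0.500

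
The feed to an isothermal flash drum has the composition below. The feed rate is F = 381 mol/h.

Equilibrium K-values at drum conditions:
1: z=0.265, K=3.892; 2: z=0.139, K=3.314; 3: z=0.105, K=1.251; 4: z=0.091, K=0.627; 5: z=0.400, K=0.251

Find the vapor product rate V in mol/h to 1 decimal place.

Newton iteration, ψ⁰ = 0.5:
  ψ = 0.500: g = -0.0348, g' = -1.128 → ψ = 0.469
Converged at ψ = 0.469.
Then V = ψ·F = 0.4691·381 = 178.7 mol/h and L = F − V = 202.3 mol/h.

V = 178.7 mol/h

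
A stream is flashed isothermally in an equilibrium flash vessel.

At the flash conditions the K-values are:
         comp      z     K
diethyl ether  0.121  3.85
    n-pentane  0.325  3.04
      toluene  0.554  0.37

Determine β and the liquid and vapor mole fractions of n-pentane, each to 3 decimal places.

Material balance + equilibrium reduce to Σ zᵢ(Kᵢ−1)/(1+β(Kᵢ−1)) = 0.
Feasibility: ΣzᵢKᵢ = 1.659, Σzᵢ/Kᵢ = 1.636 — both > 1, two phases present.
Iterate (Newton) starting at β = 0.53:
  β = 0.530: g = -0.0680, g' = -0.964 → β = 0.459
  β = 0.459: g = 0.0004, g' = -0.980 → β = 0.460
Converged at β = 0.460.
Compositions from xᵢ = zᵢ/(1+β(Kᵢ−1)), yᵢ = Kᵢxᵢ:
  diethyl ether: x = 0.052, y = 0.202
  n-pentane: x = 0.168, y = 0.510
  toluene: x = 0.780, y = 0.289

β = 0.460, x_n-pentane = 0.168, y_n-pentane = 0.510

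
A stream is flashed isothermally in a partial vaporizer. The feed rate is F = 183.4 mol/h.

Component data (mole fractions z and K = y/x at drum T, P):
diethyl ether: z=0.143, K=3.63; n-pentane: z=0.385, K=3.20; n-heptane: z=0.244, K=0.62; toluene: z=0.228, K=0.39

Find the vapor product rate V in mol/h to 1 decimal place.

V = 152.4 mol/h

Material balance + equilibrium reduce to Σ zᵢ(Kᵢ−1)/(1+V/F(Kᵢ−1)) = 0.
Feasibility: ΣzᵢKᵢ = 1.991, Σzᵢ/Kᵢ = 1.138 — both > 1, two phases present.
Iterate (Newton) starting at V/F = 0.56:
  V/F = 0.560: g = 0.2025, g' = -0.788 → V/F = 0.817
  V/F = 0.817: g = 0.0106, g' = -0.749 → V/F = 0.831
Converged at V/F = 0.831.
Then V = V/F·F = 0.8310·183.4 = 152.4 mol/h and L = F − V = 31.0 mol/h.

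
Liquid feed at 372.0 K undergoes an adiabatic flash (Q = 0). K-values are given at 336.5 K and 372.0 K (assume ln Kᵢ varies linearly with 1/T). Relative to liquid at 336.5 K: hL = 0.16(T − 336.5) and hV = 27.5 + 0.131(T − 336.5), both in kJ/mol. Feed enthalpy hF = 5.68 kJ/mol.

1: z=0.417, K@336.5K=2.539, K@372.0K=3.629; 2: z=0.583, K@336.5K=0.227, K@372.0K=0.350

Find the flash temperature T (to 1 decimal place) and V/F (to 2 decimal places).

Adiabatic flash: solve Rachford–Rice at each trial T, then check hF = ψ·hV(T) + (1−ψ)·hL(T).
  T = 336.5 K: K = (2.539, 0.227), RR gives ψ = 0.161, H_out = 4.418 kJ/mol
  T = 372.0 K: K = (3.629, 0.350), RR gives ψ = 0.420, H_out = 16.792 kJ/mol
  T = 354.2 K: K = (3.061, 0.285), RR gives ψ = 0.300, H_out = 10.933 kJ/mol
  T = 345.4 K: K = (2.796, 0.255), RR gives ψ = 0.235, H_out = 7.833 kJ/mol
  T = 340.9 K: K = (2.665, 0.241), RR gives ψ = 0.199, H_out = 6.150 kJ/mol
  T = 338.7 K: K = (2.601, 0.234), RR gives ψ = 0.180, H_out = 5.296 kJ/mol
Linear interpolation between T = 338.7 (H_out = 5.296) and T = 340.9 (H_out = 6.150) on hF = 5.68 gives T ≈ 339.7 K, at which ψ = 0.19.

T = 339.7 K, V/F = 0.19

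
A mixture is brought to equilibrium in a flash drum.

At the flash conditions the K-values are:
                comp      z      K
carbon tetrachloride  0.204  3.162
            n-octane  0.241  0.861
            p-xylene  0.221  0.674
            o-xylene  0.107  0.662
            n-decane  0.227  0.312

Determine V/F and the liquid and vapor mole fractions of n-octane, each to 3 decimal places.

Rachford–Rice: g(V/F) = Σ zᵢ(Kᵢ−1)/(1+V/F(Kᵢ−1)) = 0.
g(0) = ΣzᵢKᵢ − 1 = 0.143 and g(1) = 1 − Σzᵢ/Kᵢ = -0.562, so a root lies in (0, 1).
Newton–Raphson from V/F = 0.31:
  V/F = 0.310: g = -0.0900, g' = -0.565 → V/F = 0.151
  V/F = 0.151: g = 0.0104, g' = -0.721 → V/F = 0.165
Converged at V/F = 0.165.
Compositions from xᵢ = zᵢ/(1+V/F(Kᵢ−1)), yᵢ = Kᵢxᵢ:
  carbon tetrachloride: x = 0.150, y = 0.475
  n-octane: x = 0.247, y = 0.212
  p-xylene: x = 0.234, y = 0.157
  o-xylene: x = 0.113, y = 0.075
  n-decane: x = 0.256, y = 0.080

V/F = 0.165, x_n-octane = 0.247, y_n-octane = 0.212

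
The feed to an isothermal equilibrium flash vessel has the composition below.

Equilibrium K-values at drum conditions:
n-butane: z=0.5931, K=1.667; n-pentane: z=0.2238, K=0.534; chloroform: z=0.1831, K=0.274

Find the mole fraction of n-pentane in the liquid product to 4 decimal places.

x_n-pentane = 0.2739

Material balance + equilibrium reduce to Σ zᵢ(Kᵢ−1)/(1+ψ(Kᵢ−1)) = 0.
g(0) = ΣzᵢKᵢ − 1 = 0.1584 and g(1) = 1 − Σzᵢ/Kᵢ = -0.4431, so a root lies in (0, 1).
Newton–Raphson from ψ = 0.5:
  ψ = 0.5000: g = -0.04799, g' = -0.4688 → ψ = 0.3976
  ψ = 0.3976: g = -0.00222, g' = -0.4288 → ψ = 0.3925
Converged at ψ = 0.3924.
Compositions from xᵢ = zᵢ/(1+ψ(Kᵢ−1)), yᵢ = Kᵢxᵢ:
  n-butane: x = 0.4701, y = 0.7836
  n-pentane: x = 0.2739, y = 0.1463
  chloroform: x = 0.2561, y = 0.0702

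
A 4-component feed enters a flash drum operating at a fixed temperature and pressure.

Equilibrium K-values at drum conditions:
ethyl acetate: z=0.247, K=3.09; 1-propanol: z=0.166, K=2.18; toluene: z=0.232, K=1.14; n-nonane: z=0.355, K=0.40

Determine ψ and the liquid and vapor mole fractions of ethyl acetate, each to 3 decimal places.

Newton–Raphson from ψ = 0.63:
  ψ = 0.630: g = 0.0226, g' = -0.611 → ψ = 0.667
Converged at ψ = 0.667.
Compositions from xᵢ = zᵢ/(1+ψ(Kᵢ−1)), yᵢ = Kᵢxᵢ:
  ethyl acetate: x = 0.103, y = 0.319
  1-propanol: x = 0.093, y = 0.203
  toluene: x = 0.212, y = 0.242
  n-nonane: x = 0.592, y = 0.237

ψ = 0.667, x_ethyl acetate = 0.103, y_ethyl acetate = 0.319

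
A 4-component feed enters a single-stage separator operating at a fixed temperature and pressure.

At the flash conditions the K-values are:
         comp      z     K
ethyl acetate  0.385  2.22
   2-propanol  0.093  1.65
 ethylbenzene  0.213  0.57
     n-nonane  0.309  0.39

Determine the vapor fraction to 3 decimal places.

ψ = 0.407

Let ψ = V/F and solve Σ zᵢ(Kᵢ−1)/(1+ψ(Kᵢ−1)) = 0.
Check two-phase: ΣzᵢKᵢ = 1.250 > 1 and Σzᵢ/Kᵢ = 1.396 > 1, so g(0) = 0.250 > 0 and g(1) = -0.396 < 0.
Newton iteration, ψ⁰ = 0.45:
  ψ = 0.450: g = -0.0234, g' = -0.541 → ψ = 0.407
Converged at ψ = 0.407.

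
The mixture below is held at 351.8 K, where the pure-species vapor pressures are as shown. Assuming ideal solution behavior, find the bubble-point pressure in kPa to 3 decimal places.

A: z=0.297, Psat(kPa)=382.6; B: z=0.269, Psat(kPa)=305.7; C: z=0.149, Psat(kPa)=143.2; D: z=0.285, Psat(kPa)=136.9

At the bubble point ψ → 0, so ΣzᵢKᵢ = 1 with Kᵢ = Pᵢˢᵃᵗ/P ⇒ P = ΣzᵢPᵢˢᵃᵗ.
P = 0.297·382.6 + 0.269·305.7 + 0.149·143.2 + 0.285·136.9 = 256.219 kPa

Pbub = 256.219 kPa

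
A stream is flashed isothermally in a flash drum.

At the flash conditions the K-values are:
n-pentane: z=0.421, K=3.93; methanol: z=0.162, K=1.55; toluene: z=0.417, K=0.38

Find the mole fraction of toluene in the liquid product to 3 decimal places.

Rachford–Rice: g(ψ) = Σ zᵢ(Kᵢ−1)/(1+ψ(Kᵢ−1)) = 0.
g(0) = ΣzᵢKᵢ − 1 = 1.064 and g(1) = 1 − Σzᵢ/Kᵢ = -0.309, so a root lies in (0, 1).
Newton iteration, ψ⁰ = 0.5:
  ψ = 0.500: g = 0.1956, g' = -0.962 → ψ = 0.703
  ψ = 0.703: g = 0.0087, g' = -0.915 → ψ = 0.713
Converged at ψ = 0.713.
Compositions from xᵢ = zᵢ/(1+ψ(Kᵢ−1)), yᵢ = Kᵢxᵢ:
  n-pentane: x = 0.136, y = 0.536
  methanol: x = 0.116, y = 0.180
  toluene: x = 0.747, y = 0.284

x_toluene = 0.747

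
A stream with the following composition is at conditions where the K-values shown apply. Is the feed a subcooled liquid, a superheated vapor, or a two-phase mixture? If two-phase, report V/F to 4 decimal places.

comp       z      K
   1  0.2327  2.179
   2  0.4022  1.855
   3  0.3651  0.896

superheated vapor

ΣzᵢKᵢ = 1.5803; Σzᵢ/Kᵢ = 0.7311.
Since Σzᵢ/Kᵢ < 1 the mixture is above its dew point — single vapor phase.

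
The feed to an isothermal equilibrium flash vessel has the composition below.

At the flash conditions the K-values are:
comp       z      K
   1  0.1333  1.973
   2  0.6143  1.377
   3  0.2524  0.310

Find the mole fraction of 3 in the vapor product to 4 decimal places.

Rachford–Rice: g(β) = Σ zᵢ(Kᵢ−1)/(1+β(Kᵢ−1)) = 0.
g(0) = ΣzᵢKᵢ − 1 = 0.1871 and g(1) = 1 − Σzᵢ/Kᵢ = -0.3279, so a root lies in (0, 1).
Newton–Raphson from β = 0.33:
  β = 0.3300: g = 0.07864, g' = -0.3428 → β = 0.5594
  β = 0.5594: g = -0.00838, g' = -0.4312 → β = 0.5399
  β = 0.5399: g = -0.00011, g' = -0.4198 → β = 0.5397
Converged at β = 0.5397.
Compositions from xᵢ = zᵢ/(1+β(Kᵢ−1)), yᵢ = Kᵢxᵢ:
  1: x = 0.0874, y = 0.1724
  2: x = 0.5104, y = 0.7029
  3: x = 0.4021, y = 0.1247

y_3 = 0.1247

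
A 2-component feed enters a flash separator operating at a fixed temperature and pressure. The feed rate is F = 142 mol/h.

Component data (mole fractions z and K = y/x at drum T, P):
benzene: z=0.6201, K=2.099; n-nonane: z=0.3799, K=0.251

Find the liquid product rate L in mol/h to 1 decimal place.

L = 73.5 mol/h

Rachford–Rice: g(V/F) = Σ zᵢ(Kᵢ−1)/(1+V/F(Kᵢ−1)) = 0.
g(0) = ΣzᵢKᵢ − 1 = 0.3969 and g(1) = 1 − Σzᵢ/Kᵢ = -0.8090, so a root lies in (0, 1).
Newton–Raphson from V/F = 0.37:
  V/F = 0.3700: g = 0.09085, g' = -0.7864 → V/F = 0.4855
  V/F = 0.4855: g = -0.00279, g' = -0.8448 → V/F = 0.4822
Converged at V/F = 0.4822.
Then V = V/F·F = 0.4822·142 = 68.5 mol/h and L = F − V = 73.5 mol/h.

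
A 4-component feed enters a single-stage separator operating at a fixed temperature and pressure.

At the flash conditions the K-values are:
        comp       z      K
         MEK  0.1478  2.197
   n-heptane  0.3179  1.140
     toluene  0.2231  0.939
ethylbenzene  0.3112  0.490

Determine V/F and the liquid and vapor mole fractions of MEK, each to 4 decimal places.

V/F = 0.1818, x_MEK = 0.1214, y_MEK = 0.2667

Rachford–Rice: g(V/F) = Σ zᵢ(Kᵢ−1)/(1+V/F(Kᵢ−1)) = 0.
Check two-phase: ΣzᵢKᵢ = 1.0491 > 1 and Σzᵢ/Kᵢ = 1.2188 > 1, so g(0) = 0.0491 > 0 and g(1) = -0.2188 < 0.
Newton–Raphson from V/F = 0.58:
  V/F = 0.5800: g = -0.09390, g' = -0.2432 → V/F = 0.1939
  V/F = 0.1939: g = -0.00299, g' = -0.2459 → V/F = 0.1818
Converged at V/F = 0.1818.
Compositions from xᵢ = zᵢ/(1+V/F(Kᵢ−1)), yᵢ = Kᵢxᵢ:
  MEK: x = 0.1214, y = 0.2667
  n-heptane: x = 0.3100, y = 0.3534
  toluene: x = 0.2256, y = 0.2118
  ethylbenzene: x = 0.3430, y = 0.1681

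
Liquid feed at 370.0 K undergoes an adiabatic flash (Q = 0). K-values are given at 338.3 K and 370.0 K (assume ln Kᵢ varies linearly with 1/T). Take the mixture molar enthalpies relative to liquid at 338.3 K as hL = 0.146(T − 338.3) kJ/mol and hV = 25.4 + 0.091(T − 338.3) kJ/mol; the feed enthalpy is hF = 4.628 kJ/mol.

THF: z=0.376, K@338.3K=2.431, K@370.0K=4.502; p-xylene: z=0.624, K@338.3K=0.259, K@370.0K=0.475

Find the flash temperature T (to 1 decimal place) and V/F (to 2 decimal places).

T = 343.1 K, V/F = 0.16

Adiabatic flash: solve Rachford–Rice at each trial T, then check hF = ψ·hV(T) + (1−ψ)·hL(T).
  T = 338.3 K: K = (2.431, 0.259), RR gives ψ = 0.071, H_out = 1.813 kJ/mol
  T = 370.0 K: K = (4.502, 0.475), RR gives ψ = 0.538, H_out = 17.356 kJ/mol
  T = 354.1 K: K = (3.351, 0.355), RR gives ψ = 0.318, H_out = 10.100 kJ/mol
  T = 346.2 K: K = (2.865, 0.304), RR gives ψ = 0.206, H_out = 6.294 kJ/mol
  T = 342.2 K: K = (2.639, 0.281), RR gives ψ = 0.142, H_out = 4.145 kJ/mol
  T = 344.2 K: K = (2.750, 0.292), RR gives ψ = 0.175, H_out = 5.245 kJ/mol
Linear interpolation between T = 342.2 (H_out = 4.145) and T = 344.2 (H_out = 5.245) on hF = 4.628 gives T ≈ 343.1 K, at which ψ = 0.16.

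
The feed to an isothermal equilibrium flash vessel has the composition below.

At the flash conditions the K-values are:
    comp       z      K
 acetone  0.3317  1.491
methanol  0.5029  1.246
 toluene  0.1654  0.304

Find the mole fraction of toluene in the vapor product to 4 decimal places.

Rachford–Rice: g(V/F) = Σ zᵢ(Kᵢ−1)/(1+V/F(Kᵢ−1)) = 0.
Check two-phase: ΣzᵢKᵢ = 1.1715 > 1 and Σzᵢ/Kᵢ = 1.1702 > 1, so g(0) = 0.1715 > 0 and g(1) = -0.1702 < 0.
Newton–Raphson from V/F = 0.31:
  V/F = 0.3100: g = 0.10951, g' = -0.2168 → V/F = 0.8152
  V/F = 0.8152: g = -0.04671, g' = -0.4899 → V/F = 0.7198
  V/F = 0.7198: g = -0.00525, g' = -0.3874 → V/F = 0.7062
  V/F = 0.7062: g = -0.00008, g' = -0.3761 → V/F = 0.7060
Converged at V/F = 0.7060.
Compositions from xᵢ = zᵢ/(1+V/F(Kᵢ−1)), yᵢ = Kᵢxᵢ:
  acetone: x = 0.2463, y = 0.3673
  methanol: x = 0.4285, y = 0.5339
  toluene: x = 0.3252, y = 0.0989

y_toluene = 0.0989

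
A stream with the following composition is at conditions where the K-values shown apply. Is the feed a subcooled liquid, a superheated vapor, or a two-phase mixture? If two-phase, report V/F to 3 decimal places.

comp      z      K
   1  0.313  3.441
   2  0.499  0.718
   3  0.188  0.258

two-phase, V/F = 0.441

ΣzᵢKᵢ = 1.484; Σzᵢ/Kᵢ = 1.515.
Both exceed 1, so a two-phase solution exists.
Rachford–Rice: g(ψ) = Σ zᵢ(Kᵢ−1)/(1+ψ(Kᵢ−1)) = 0.
Newton–Raphson from ψ = 0.44:
  ψ = 0.440: g = 0.0006, g' = -0.713 → ψ = 0.441
Converged at ψ = 0.441.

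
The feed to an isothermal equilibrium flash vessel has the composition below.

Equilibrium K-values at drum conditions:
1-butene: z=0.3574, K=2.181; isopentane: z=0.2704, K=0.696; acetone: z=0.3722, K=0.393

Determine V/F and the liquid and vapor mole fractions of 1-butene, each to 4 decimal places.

V/F = 0.1940, x_1-butene = 0.2908, y_1-butene = 0.6342

Rachford–Rice: g(V/F) = Σ zᵢ(Kᵢ−1)/(1+V/F(Kᵢ−1)) = 0.
Check two-phase: ΣzᵢKᵢ = 1.1140 > 1 and Σzᵢ/Kᵢ = 1.4994 > 1, so g(0) = 0.1140 > 0 and g(1) = -0.4994 < 0.
Iterate (Newton) starting at V/F = 0.5:
  V/F = 0.5000: g = -0.15593, g' = -0.5145 → V/F = 0.1969
  V/F = 0.1969: g = -0.00159, g' = -0.5333 → V/F = 0.1940
Converged at V/F = 0.1940.
Compositions from xᵢ = zᵢ/(1+V/F(Kᵢ−1)), yᵢ = Kᵢxᵢ:
  1-butene: x = 0.2908, y = 0.6342
  isopentane: x = 0.2873, y = 0.2000
  acetone: x = 0.4219, y = 0.1658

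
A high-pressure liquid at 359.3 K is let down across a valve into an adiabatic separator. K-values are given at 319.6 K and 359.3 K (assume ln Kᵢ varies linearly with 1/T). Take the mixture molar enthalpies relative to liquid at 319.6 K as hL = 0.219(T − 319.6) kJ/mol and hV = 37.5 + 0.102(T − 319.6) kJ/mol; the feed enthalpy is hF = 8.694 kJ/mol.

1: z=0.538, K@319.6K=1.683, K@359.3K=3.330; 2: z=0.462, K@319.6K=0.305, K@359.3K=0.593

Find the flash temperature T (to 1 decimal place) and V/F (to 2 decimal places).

T = 322.9 K, V/F = 0.21

Adiabatic flash: solve Rachford–Rice at each trial T, then check hF = ψ·hV(T) + (1−ψ)·hL(T).
  T = 319.6 K: K = (1.683, 0.305), RR gives ψ = 0.098, H_out = 3.663 kJ/mol
  T = 359.3 K: K = (3.330, 0.593), RR gives ψ = 1.000, H_out = 41.549 kJ/mol
  T = 339.5 K: K = (2.417, 0.434), RR gives ψ = 0.625, H_out = 26.323 kJ/mol
  T = 329.6 K: K = (2.030, 0.366), RR gives ψ = 0.400, H_out = 16.725 kJ/mol
  T = 324.6 K: K = (1.851, 0.335), RR gives ψ = 0.266, H_out = 10.902 kJ/mol
  T = 322.1 K: K = (1.766, 0.320), RR gives ψ = 0.187, H_out = 7.515 kJ/mol
  T = 323.4 K: K = (1.810, 0.327), RR gives ψ = 0.229, H_out = 9.326 kJ/mol
Linear interpolation between T = 322.1 (H_out = 7.515) and T = 323.4 (H_out = 9.326) on hF = 8.694 gives T ≈ 322.9 K, at which ψ = 0.21.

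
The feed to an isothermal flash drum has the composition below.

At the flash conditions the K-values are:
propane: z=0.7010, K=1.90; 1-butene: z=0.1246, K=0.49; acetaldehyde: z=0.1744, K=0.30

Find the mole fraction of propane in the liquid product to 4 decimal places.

x_propane = 0.4130

Iterate (Newton) starting at ψ = 0.67:
  ψ = 0.6700: g = 0.06714, g' = -0.5988 → ψ = 0.7821
  ψ = 0.7821: g = -0.00522, g' = -0.7026 → ψ = 0.7747
  ψ = 0.7747: g = -0.00003, g' = -0.6936 → ψ = 0.7746
Converged at ψ = 0.7746.
Compositions from xᵢ = zᵢ/(1+ψ(Kᵢ−1)), yᵢ = Kᵢxᵢ:
  propane: x = 0.4130, y = 0.7848
  1-butene: x = 0.2060, y = 0.1009
  acetaldehyde: x = 0.3810, y = 0.1143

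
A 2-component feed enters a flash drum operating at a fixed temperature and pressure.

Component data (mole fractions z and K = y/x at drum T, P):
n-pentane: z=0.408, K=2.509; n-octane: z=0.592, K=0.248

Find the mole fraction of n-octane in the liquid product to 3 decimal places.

Rachford–Rice: g(ψ) = Σ zᵢ(Kᵢ−1)/(1+ψ(Kᵢ−1)) = 0.
Feasibility: ΣzᵢKᵢ = 1.170, Σzᵢ/Kᵢ = 2.550 — both > 1, two phases present.
Binary case is linear: z₁(K₁−1)(1+ψ(K₂−1)) + z₂(K₂−1)(1+ψ(K₁−1)) = 0
⇒ ψ = [z₁(K₁−1)+z₂(K₂−1)] / [−(K₁−1)(K₂−1)] = 0.1705/1.1348 = 0.150
Compositions from xᵢ = zᵢ/(1+ψ(Kᵢ−1)), yᵢ = Kᵢxᵢ:
  n-pentane: x = 0.333, y = 0.834
  n-octane: x = 0.667, y = 0.166

x_n-octane = 0.667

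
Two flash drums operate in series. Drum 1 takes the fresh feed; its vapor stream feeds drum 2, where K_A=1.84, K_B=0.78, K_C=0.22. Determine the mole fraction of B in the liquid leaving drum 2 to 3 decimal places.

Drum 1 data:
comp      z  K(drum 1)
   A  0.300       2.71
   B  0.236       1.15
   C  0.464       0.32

Drum 1:
Rachford–Rice: g(ψ₁) = Σ zᵢ(Kᵢ−1)/(1+ψ₁(Kᵢ−1)) = 0.
Feasibility: ΣzᵢKᵢ = 1.233, Σzᵢ/Kᵢ = 1.766 — both > 1, two phases present.
Newton–Raphson from ψ₁ = 0.45:
  ψ₁ = 0.450: g = -0.1316, g' = -0.730 → ψ₁ = 0.270
  ψ₁ = 0.270: g = -0.0014, g' = -0.737 → ψ₁ = 0.268
Converged at ψ₁ = 0.268.
Drum-1 compositions:
  A: x = 0.206, y = 0.558
  B: x = 0.227, y = 0.261
  C: x = 0.567, y = 0.182
Drum-2 feed = drum-1 vapor: z₂ = (0.5575, 0.2609, 0.1816).
Drum 2:
Let ψ₂ = V/F and solve Σ zᵢ(Kᵢ−1)/(1+ψ₂(Kᵢ−1)) = 0.
Feasibility: ΣzᵢKᵢ = 1.269, Σzᵢ/Kᵢ = 1.463 — both > 1, two phases present.
Newton iteration, ψ₂⁰ = 0.5:
  ψ₂ = 0.500: g = 0.0331, g' = -0.508 → ψ₂ = 0.565
  ψ₂ = 0.565: g = -0.0013, g' = -0.551 → ψ₂ = 0.563
Converged at ψ₂ = 0.563.
  A: x = 0.379, y = 0.697
  B: x = 0.298, y = 0.232
  C: x = 0.324, y = 0.071

x_B (drum 2) = 0.298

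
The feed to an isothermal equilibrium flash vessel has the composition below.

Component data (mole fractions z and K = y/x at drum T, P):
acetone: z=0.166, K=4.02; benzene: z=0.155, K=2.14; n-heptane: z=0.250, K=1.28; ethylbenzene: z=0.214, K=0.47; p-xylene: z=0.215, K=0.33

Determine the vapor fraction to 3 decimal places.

ψ = 0.504

Material balance + equilibrium reduce to Σ zᵢ(Kᵢ−1)/(1+ψ(Kᵢ−1)) = 0.
Check two-phase: ΣzᵢKᵢ = 1.491 > 1 and Σzᵢ/Kᵢ = 1.416 > 1, so g(0) = 0.491 > 0 and g(1) = -0.416 < 0.
Newton iteration, ψ⁰ = 0.5:
  ψ = 0.500: g = 0.0028, g' = -0.667 → ψ = 0.504
Converged at ψ = 0.504.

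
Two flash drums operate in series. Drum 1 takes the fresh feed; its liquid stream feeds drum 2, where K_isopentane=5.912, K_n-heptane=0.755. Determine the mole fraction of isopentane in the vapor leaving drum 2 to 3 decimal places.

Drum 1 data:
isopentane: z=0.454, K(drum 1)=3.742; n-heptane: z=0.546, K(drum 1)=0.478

Drum 1:
Let ψ₁ = V/F and solve Σ zᵢ(Kᵢ−1)/(1+ψ₁(Kᵢ−1)) = 0.
g(0) = ΣzᵢKᵢ − 1 = 0.960 and g(1) = 1 − Σzᵢ/Kᵢ = -0.264, so a root lies in (0, 1).
Binary case is linear: z₁(K₁−1)(1+ψ₁(K₂−1)) + z₂(K₂−1)(1+ψ₁(K₁−1)) = 0
⇒ ψ₁ = [z₁(K₁−1)+z₂(K₂−1)] / [−(K₁−1)(K₂−1)] = 0.9599/1.4313 = 0.671
Drum-1 compositions:
  isopentane: x = 0.160, y = 0.598
  n-heptane: x = 0.840, y = 0.402
Drum-2 feed = drum-1 liquid: z₂ = (0.1599, 0.8401).
Drum 2:
Binary case is linear: z₁(K₁−1)(1+ψ₂(K₂−1)) + z₂(K₂−1)(1+ψ₂(K₁−1)) = 0
⇒ ψ₂ = [z₁(K₁−1)+z₂(K₂−1)] / [−(K₁−1)(K₂−1)] = 0.5797/1.2034 = 0.482
  isopentane: x = 0.048, y = 0.281
  n-heptane: x = 0.952, y = 0.719

y_isopentane (drum 2) = 0.281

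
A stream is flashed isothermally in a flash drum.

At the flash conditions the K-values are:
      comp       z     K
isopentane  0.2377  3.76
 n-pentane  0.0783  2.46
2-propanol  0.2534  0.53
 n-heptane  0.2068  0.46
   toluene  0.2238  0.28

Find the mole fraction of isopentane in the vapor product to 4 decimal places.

y_isopentane = 0.5196

Rachford–Rice: g(V/F) = Σ zᵢ(Kᵢ−1)/(1+V/F(Kᵢ−1)) = 0.
g(0) = ΣzᵢKᵢ − 1 = 0.3785 and g(1) = 1 − Σzᵢ/Kᵢ = -0.8220, so a root lies in (0, 1).
Iterate (Newton) starting at V/F = 0.5:
  V/F = 0.5000: g = -0.21870, g' = -0.8675 → V/F = 0.2479
  V/F = 0.2479: g = 0.01360, g' = -1.0524 → V/F = 0.2608
  V/F = 0.2608: g = 0.00015, g' = -1.0300 → V/F = 0.2610
Converged at V/F = 0.2610.
Compositions from xᵢ = zᵢ/(1+V/F(Kᵢ−1)), yᵢ = Kᵢxᵢ:
  isopentane: x = 0.1382, y = 0.5196
  n-pentane: x = 0.0567, y = 0.1395
  2-propanol: x = 0.2888, y = 0.1531
  n-heptane: x = 0.2407, y = 0.1107
  toluene: x = 0.2756, y = 0.0772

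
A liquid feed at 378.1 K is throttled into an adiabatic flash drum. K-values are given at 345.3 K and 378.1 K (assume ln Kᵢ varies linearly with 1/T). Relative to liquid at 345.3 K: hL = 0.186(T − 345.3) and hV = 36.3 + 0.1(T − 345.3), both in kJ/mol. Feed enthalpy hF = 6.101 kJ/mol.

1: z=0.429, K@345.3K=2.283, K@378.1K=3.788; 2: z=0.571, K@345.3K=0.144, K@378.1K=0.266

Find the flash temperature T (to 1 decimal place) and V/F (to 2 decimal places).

Adiabatic flash: solve Rachford–Rice at each trial T, then check hF = ψ·hV(T) + (1−ψ)·hL(T).
  T = 345.3 K: K = (2.283, 0.144), RR gives ψ = 0.056, H_out = 2.037 kJ/mol
  T = 378.1 K: K = (3.788, 0.266), RR gives ψ = 0.380, H_out = 18.812 kJ/mol
  T = 361.7 K: K = (2.975, 0.198), RR gives ψ = 0.246, H_out = 11.635 kJ/mol
  T = 353.5 K: K = (2.614, 0.170), RR gives ψ = 0.163, H_out = 7.323 kJ/mol
  T = 349.4 K: K = (2.445, 0.156), RR gives ψ = 0.113, H_out = 4.838 kJ/mol
  T = 351.4 K: K = (2.526, 0.163), RR gives ψ = 0.138, H_out = 6.084 kJ/mol
Linear interpolation between T = 351.4 (H_out = 6.084) and T = 353.5 (H_out = 7.323) on hF = 6.101 gives T ≈ 351.4 K, at which ψ = 0.14.

T = 351.4 K, V/F = 0.14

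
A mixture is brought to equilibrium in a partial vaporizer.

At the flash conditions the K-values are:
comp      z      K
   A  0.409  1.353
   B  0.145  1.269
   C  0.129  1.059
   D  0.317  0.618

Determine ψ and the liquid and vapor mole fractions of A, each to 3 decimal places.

Rachford–Rice: g(ψ) = Σ zᵢ(Kᵢ−1)/(1+ψ(Kᵢ−1)) = 0.
g(0) = ΣzᵢKᵢ − 1 = 0.070 and g(1) = 1 − Σzᵢ/Kᵢ = -0.051, so a root lies in (0, 1).
Newton–Raphson from ψ = 0.5:
  ψ = 0.500: g = 0.0148, g' = -0.116 → ψ = 0.628
  ψ = 0.628: g = -0.0004, g' = -0.122 → ψ = 0.625
Converged at ψ = 0.625.
Compositions from xᵢ = zᵢ/(1+ψ(Kᵢ−1)), yᵢ = Kᵢxᵢ:
  A: x = 0.335, y = 0.453
  B: x = 0.124, y = 0.158
  C: x = 0.124, y = 0.132
  D: x = 0.416, y = 0.257

ψ = 0.625, x_A = 0.335, y_A = 0.453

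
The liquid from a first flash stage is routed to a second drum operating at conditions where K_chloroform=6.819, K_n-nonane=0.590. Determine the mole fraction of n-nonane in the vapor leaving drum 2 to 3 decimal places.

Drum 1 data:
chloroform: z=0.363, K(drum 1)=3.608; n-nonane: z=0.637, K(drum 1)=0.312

Drum 1:
Material balance + equilibrium reduce to Σ zᵢ(Kᵢ−1)/(1+ψ₁(Kᵢ−1)) = 0.
g(0) = ΣzᵢKᵢ − 1 = 0.508 and g(1) = 1 − Σzᵢ/Kᵢ = -1.142, so a root lies in (0, 1).
Binary case is linear: z₁(K₁−1)(1+ψ₁(K₂−1)) + z₂(K₂−1)(1+ψ₁(K₁−1)) = 0
⇒ ψ₁ = [z₁(K₁−1)+z₂(K₂−1)] / [−(K₁−1)(K₂−1)] = 0.5084/1.7943 = 0.283
Drum-1 compositions:
  chloroform: x = 0.209, y = 0.753
  n-nonane: x = 0.791, y = 0.247
Drum-2 feed = drum-1 liquid: z₂ = (0.2087, 0.7913).
Drum 2:
Rachford–Rice: g(ψ₂) = Σ zᵢ(Kᵢ−1)/(1+ψ₂(Kᵢ−1)) = 0.
Check two-phase: ΣzᵢKᵢ = 1.890 > 1 and Σzᵢ/Kᵢ = 1.372 > 1, so g(0) = 0.890 > 0 and g(1) = -0.372 < 0.
Newton–Raphson from ψ₂ = 0.5:
  ψ₂ = 0.500: g = -0.0974, g' = -0.673 → ψ₂ = 0.355
  ψ₂ = 0.355: g = 0.0163, g' = -0.933 → ψ₂ = 0.373
Converged at ψ₂ = 0.373.
  chloroform: x = 0.066, y = 0.449
  n-nonane: x = 0.934, y = 0.551

y_n-nonane (drum 2) = 0.551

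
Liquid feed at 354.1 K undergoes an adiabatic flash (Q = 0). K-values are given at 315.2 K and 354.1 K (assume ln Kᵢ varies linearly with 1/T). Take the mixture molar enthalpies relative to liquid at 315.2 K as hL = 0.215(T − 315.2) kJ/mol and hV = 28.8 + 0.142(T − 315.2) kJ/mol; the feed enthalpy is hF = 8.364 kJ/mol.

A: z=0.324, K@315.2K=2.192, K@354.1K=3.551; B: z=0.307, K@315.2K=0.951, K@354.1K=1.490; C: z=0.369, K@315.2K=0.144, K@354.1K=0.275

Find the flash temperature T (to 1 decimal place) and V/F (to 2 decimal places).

T = 324.2 K, V/F = 0.23

Adiabatic flash: solve Rachford–Rice at each trial T, then check hF = ψ·hV(T) + (1−ψ)·hL(T).
  T = 315.2 K: K = (2.192, 0.951, 0.144), RR gives ψ = 0.078, H_out = 2.238 kJ/mol
  T = 354.1 K: K = (3.551, 1.490, 0.275), RR gives ψ = 0.568, H_out = 23.119 kJ/mol
  T = 334.6 K: K = (2.828, 1.205, 0.203), RR gives ψ = 0.364, H_out = 14.128 kJ/mol
  T = 324.9 K: K = (2.499, 1.074, 0.172), RR gives ψ = 0.238, H_out = 8.762 kJ/mol
  T = 320.0 K: K = (2.341, 1.011, 0.157), RR gives ψ = 0.162, H_out = 5.652 kJ/mol
  T = 322.4 K: K = (2.418, 1.042, 0.164), RR gives ψ = 0.200, H_out = 7.216 kJ/mol
  T = 323.6 K: K = (2.457, 1.057, 0.168), RR gives ψ = 0.219, H_out = 7.968 kJ/mol
Linear interpolation between T = 323.6 (H_out = 7.968) and T = 324.9 (H_out = 8.762) on hF = 8.364 gives T ≈ 324.2 K, at which ψ = 0.23.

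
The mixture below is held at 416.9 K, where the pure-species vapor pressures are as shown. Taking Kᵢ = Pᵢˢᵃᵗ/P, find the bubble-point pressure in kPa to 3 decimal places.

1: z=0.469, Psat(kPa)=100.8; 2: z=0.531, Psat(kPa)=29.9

At the bubble point ψ → 0, so ΣzᵢKᵢ = 1 with Kᵢ = Pᵢˢᵃᵗ/P ⇒ P = ΣzᵢPᵢˢᵃᵗ.
P = 0.469·100.8 + 0.531·29.9 = 63.152 kPa

Pbub = 63.152 kPa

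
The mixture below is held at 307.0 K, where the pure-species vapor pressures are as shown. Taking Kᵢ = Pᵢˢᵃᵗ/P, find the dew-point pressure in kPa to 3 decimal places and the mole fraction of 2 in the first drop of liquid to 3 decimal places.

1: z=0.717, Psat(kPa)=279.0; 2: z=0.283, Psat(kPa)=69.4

Pdew = 150.428 kPa, x_2 = 0.613

At the dew point ψ → 1, so Σzᵢ/Kᵢ = 1 with Kᵢ = Pᵢˢᵃᵗ/P ⇒ 1/P = Σzᵢ/Pᵢˢᵃᵗ.
1/P = 0.717/279.0 + 0.283/69.4 = 0.006648 ⇒ P = 150.428 kPa
xᵢ = zᵢP/Pᵢˢᵃᵗ ⇒ x_2 = 0.283·150.428/69.4 = 0.613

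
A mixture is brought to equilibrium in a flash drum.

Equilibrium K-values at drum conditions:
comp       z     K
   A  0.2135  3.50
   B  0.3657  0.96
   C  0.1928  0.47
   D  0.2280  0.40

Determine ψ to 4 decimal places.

Rachford–Rice: g(ψ) = Σ zᵢ(Kᵢ−1)/(1+ψ(Kᵢ−1)) = 0.
Feasibility: ΣzᵢKᵢ = 1.2801, Σzᵢ/Kᵢ = 1.4222 — both > 1, two phases present.
Newton iteration, ψ⁰ = 0.5:
  ψ = 0.5000: g = -0.11216, g' = -0.5319 → ψ = 0.2892
  ψ = 0.2892: g = 0.00881, g' = -0.6458 → ψ = 0.3028
  ψ = 0.3028: g = 0.00009, g' = -0.6323 → ψ = 0.3029
Converged at ψ = 0.3029.

ψ = 0.3029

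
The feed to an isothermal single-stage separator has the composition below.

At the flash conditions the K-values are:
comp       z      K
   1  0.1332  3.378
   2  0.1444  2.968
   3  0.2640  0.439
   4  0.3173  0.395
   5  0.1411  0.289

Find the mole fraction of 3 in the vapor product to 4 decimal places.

y_3 = 0.1243

Rachford–Rice: g(ψ) = Σ zᵢ(Kᵢ−1)/(1+ψ(Kᵢ−1)) = 0.
Check two-phase: ΣzᵢKᵢ = 1.1605 > 1 and Σzᵢ/Kᵢ = 1.9810 > 1, so g(0) = 0.1605 > 0 and g(1) = -0.9810 < 0.
Newton iteration, ψ⁰ = 0.5:
  ψ = 0.5000: g = -0.34879, g' = -0.8702 → ψ = 0.0992
  ψ = 0.0992: g = 0.02507, g' = -1.1918 → ψ = 0.1202
  ψ = 0.1202: g = 0.00059, g' = -1.1371 → ψ = 0.1207
Converged at ψ = 0.1207.
Compositions from xᵢ = zᵢ/(1+ψ(Kᵢ−1)), yᵢ = Kᵢxᵢ:
  1: x = 0.1035, y = 0.3496
  2: x = 0.1167, y = 0.3463
  3: x = 0.2832, y = 0.1243
  4: x = 0.3423, y = 0.1352
  5: x = 0.1544, y = 0.0446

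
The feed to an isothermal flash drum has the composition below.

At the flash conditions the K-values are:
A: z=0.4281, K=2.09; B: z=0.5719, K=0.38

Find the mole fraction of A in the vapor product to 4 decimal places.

y_A = 0.7578

Material balance + equilibrium reduce to Σ zᵢ(Kᵢ−1)/(1+ψ(Kᵢ−1)) = 0.
Check two-phase: ΣzᵢKᵢ = 1.1121 > 1 and Σzᵢ/Kᵢ = 1.7098 > 1, so g(0) = 0.1121 > 0 and g(1) = -0.7098 < 0.
Iterate (Newton) starting at ψ = 0.55:
  ψ = 0.5500: g = -0.24632, g' = -0.7050 → ψ = 0.2006
  ψ = 0.2006: g = -0.02205, g' = -0.6292 → ψ = 0.1656
  ψ = 0.1656: g = 0.00015, g' = -0.6380 → ψ = 0.1658
Converged at ψ = 0.1658.
Compositions from xᵢ = zᵢ/(1+ψ(Kᵢ−1)), yᵢ = Kᵢxᵢ:
  A: x = 0.3626, y = 0.7578
  B: x = 0.6374, y = 0.2422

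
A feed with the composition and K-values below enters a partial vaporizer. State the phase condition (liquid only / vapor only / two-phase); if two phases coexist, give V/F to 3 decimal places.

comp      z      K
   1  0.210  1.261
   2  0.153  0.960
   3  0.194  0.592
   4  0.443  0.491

liquid only

ΣzᵢKᵢ = 0.744; Σzᵢ/Kᵢ = 1.556.
Since ΣzᵢKᵢ < 1 the mixture is below its bubble point — single liquid phase.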